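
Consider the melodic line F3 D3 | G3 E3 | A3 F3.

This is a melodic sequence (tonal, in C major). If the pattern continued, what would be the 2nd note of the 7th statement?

With 2-note cells, note 2 of each statement runs D3, E3, F3.
Extending up a 2nd: G3 → A3 → B3 → C4.

C4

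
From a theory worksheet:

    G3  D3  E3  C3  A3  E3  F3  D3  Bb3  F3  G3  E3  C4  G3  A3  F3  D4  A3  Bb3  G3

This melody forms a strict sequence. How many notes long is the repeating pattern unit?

4

There are 20 notes; a 4-note unit gives 5 cells:
G3 D3 E3 C3 | A3 E3 F3 D3 | Bb3 F3 G3 E3 | C4 G3 A3 F3 | D4 A3 Bb3 G3
That's a consistent up a 2nd shift per cell, and no other grouping gives one.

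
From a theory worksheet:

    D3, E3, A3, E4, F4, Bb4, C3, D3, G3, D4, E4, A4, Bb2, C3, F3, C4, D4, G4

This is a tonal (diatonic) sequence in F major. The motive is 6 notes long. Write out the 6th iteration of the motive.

F2 G2 C3 G3 A3 D4

Unit = 6 notes; the statements start on D3, C3, Bb2, moving down a 2nd each time.
Extending down a 2nd: A2 → G2 → F2.
Statement 6 starts on F2 and keeps the same diatonic contour: F2 G2 C3 G3 A3 D4.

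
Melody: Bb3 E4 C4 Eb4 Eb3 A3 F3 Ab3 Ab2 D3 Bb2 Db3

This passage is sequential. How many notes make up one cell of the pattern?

4

There are 12 notes; a 4-note unit gives 3 cells:
Bb3 E4 C4 Eb4 | Eb3 A3 F3 Ab3 | Ab2 D3 Bb2 Db3
Every group is a transposition down a 5th of the one before; no shorter unit works.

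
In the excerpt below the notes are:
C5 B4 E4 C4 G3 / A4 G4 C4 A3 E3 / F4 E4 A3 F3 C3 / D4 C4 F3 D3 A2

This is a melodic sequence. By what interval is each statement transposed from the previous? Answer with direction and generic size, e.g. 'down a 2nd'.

Unit = 5 notes; the statements start on C5, A4, F4, D4, moving down a 3rd each time.
C5 to A4 is down a 3rd.

down a 3rd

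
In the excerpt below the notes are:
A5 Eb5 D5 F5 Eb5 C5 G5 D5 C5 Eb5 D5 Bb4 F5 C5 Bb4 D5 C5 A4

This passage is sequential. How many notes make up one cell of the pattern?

6

There are 18 notes; a 6-note unit gives 3 cells:
A5 Eb5 D5 F5 Eb5 C5 | G5 D5 C5 Eb5 D5 Bb4 | F5 C5 Bb4 D5 C5 A4
Every group is a transposition down a 2nd of the one before; no shorter unit works.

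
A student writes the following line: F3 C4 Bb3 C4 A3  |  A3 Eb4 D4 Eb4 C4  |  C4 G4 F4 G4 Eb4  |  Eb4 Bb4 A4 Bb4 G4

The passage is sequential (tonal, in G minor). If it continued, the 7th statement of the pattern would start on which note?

Taking 5-note groups, the heads are F3, A3, C4, Eb4: the pattern moves up a 3rd.
Extending the heads up a 3rd: G4 → Bb4 → D5.

D5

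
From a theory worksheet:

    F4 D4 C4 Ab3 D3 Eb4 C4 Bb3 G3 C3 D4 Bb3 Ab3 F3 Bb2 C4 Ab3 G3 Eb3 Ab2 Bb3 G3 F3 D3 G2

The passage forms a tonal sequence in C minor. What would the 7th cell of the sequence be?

Taking 5-note groups, the heads are F4, Eb4, D4, C4, Bb3: the pattern moves down a 2nd.
Carrying on: Ab3 → G3.
So cell 7 is G3 Eb3 D3 Bb2 Eb2.

G3 Eb3 D3 Bb2 Eb2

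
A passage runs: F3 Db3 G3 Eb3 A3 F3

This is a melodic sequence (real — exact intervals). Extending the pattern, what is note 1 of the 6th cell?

Grouping in 2s, the 1st note of each cell is F3, G3, A3.
Extending up a 2nd: B3 → C#4 → D#4.

D#4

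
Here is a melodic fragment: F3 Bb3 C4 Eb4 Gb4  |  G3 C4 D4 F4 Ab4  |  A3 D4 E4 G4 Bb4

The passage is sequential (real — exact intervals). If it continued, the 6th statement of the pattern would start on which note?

With a 5-note motive the entries are F3, G3, A3, each up a 2nd from the previous.
Extending the heads up a 2nd: B3 → C#4 → D#4.

D#4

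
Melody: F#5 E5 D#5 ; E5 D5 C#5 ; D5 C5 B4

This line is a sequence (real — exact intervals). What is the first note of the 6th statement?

The 3-note cells begin on F#5, E5, D5 — each down a 2nd from the last.
Continuing: C5 → Bb4 → Ab4. Statement 6 starts on Ab4.

Ab4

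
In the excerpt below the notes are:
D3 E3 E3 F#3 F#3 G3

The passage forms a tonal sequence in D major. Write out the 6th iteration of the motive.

Taking 2-note groups, the heads are D3, E3, F#3: the pattern moves up a 2nd.
Carrying on: G3 → A3 → B3.
So cell 6 is B3 C#4.

B3 C#4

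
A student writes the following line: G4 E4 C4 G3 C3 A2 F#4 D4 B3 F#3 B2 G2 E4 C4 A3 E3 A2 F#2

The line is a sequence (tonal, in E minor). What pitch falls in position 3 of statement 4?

With 6-note cells, note 3 of each statement runs C4, B3, A3.
Each moves down a 2nd; the next is G3.

G3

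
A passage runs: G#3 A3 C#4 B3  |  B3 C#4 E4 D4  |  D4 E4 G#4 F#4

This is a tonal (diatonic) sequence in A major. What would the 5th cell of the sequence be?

With a 4-note motive the entries are G#3, B3, D4, each up a 3rd from the previous.
Carrying on: F#4 → A4.
So cell 5 is A4 B4 D5 C#5.

A4 B4 D5 C#5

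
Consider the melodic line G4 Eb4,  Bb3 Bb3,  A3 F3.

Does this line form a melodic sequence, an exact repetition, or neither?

neither

Note 1 of cell 2 is Bb3; if this were a sequence it would be D4. No unit length gives a consistent transposition pattern.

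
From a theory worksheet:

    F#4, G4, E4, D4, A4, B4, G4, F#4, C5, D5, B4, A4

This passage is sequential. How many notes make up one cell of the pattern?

Try groups of 4 (3 cells in 12 notes):
F#4 G4 E4 D4 | A4 B4 G4 F#4 | C5 D5 B4 A4
Each cell is the previous one up a 3rd — so the unit is 4 notes.

4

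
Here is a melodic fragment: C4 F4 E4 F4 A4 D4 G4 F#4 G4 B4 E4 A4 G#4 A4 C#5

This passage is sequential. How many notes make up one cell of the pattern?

There are 15 notes; a 5-note unit gives 3 cells:
C4 F4 E4 F4 A4 | D4 G4 F#4 G4 B4 | E4 A4 G#4 A4 C#5
Each cell is the previous one up a 2nd — so the unit is 5 notes.

5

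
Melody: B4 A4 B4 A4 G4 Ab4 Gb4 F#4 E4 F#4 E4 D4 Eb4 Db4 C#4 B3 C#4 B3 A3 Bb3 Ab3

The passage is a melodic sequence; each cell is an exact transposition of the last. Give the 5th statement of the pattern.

D#3 C#3 D#3 C#3 B2 C3 Bb2

Unit = 7 notes; the statements start on B4, F#4, C#4, moving down a 4th each time.
Carrying on: G#3 → D#3.
From D#3 the exact shape gives D#3 C#3 D#3 C#3 B2 C3 Bb2.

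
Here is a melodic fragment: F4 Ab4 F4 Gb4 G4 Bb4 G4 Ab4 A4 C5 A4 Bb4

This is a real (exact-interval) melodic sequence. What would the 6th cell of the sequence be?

The 4-note cells begin on F4, G4, A4 — each up a 2nd from the last.
Extending up a 2nd: B4 → C#5 → D#5.
Statement 6 starts on D#5 and keeps the same exact contour: D#5 F#5 D#5 E5.

D#5 F#5 D#5 E5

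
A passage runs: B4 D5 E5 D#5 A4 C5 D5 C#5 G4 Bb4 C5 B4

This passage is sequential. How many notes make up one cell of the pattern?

There are 12 notes; a 4-note unit gives 3 cells:
B4 D5 E5 D#5 | A4 C5 D5 C#5 | G4 Bb4 C5 B4
Each cell is the previous one down a 2nd — so the unit is 4 notes.

4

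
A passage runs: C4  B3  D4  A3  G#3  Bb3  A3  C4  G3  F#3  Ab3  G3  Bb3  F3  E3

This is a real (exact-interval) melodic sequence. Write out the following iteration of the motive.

Gb3 F3 Ab3 Eb3 D3

The 5-note cells begin on C4, Bb3, Ab3 — each down a 2nd from the last.
So cell 4 is Gb3 F3 Ab3 Eb3 D3.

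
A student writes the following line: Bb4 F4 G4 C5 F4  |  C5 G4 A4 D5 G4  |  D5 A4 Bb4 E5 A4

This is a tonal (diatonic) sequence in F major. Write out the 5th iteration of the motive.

The 5-note cells begin on Bb4, C5, D5 — each up a 2nd from the last.
Carrying on: E5 → F5.
So cell 5 is F5 C5 D5 G5 C5.

F5 C5 D5 G5 C5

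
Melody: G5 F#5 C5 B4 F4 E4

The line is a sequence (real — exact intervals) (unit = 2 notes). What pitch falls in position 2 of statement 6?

The unit is 2 notes. Position-2 pitches of the 3 shown cells: F#5, B4, E4.
Extending down a 5th: A3 → D3 → G2.

G2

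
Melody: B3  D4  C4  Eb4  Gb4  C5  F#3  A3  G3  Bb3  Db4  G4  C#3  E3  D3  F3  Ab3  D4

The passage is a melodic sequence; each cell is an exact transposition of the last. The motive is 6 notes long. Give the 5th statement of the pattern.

Unit = 6 notes; the statements start on B3, F#3, C#3, moving down a 4th each time.
Carrying on: G#2 → D#2.
So cell 5 is D#2 F#2 E2 G2 Bb2 E3.

D#2 F#2 E2 G2 Bb2 E3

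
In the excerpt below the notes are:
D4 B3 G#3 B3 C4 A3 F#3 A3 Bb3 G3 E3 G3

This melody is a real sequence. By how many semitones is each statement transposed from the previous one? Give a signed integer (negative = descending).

The 4-note cells begin on D4, C4, Bb3 — each down a 2nd from the last.
D4→C4 is 60 − 62 = -2 semitones.

-2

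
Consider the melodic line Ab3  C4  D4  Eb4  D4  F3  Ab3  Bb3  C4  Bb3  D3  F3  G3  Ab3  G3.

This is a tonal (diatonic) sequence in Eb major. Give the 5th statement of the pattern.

G2 Bb2 C3 D3 C3

With a 5-note motive the entries are Ab3, F3, D3, each down a 3rd from the previous.
Carrying on: Bb2 → G2.
From G2 the diatonic shape gives G2 Bb2 C3 D3 C3.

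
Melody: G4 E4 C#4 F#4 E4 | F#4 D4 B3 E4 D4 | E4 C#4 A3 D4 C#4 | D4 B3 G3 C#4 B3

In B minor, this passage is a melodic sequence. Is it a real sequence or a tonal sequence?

tonal

Every note is diatonic to B minor.
Cell 1 has -3 semitones from note 1 to 2, but cell 2 has -4 — the interval quality changes while the contour stays the same, which is the hallmark of a tonal sequence.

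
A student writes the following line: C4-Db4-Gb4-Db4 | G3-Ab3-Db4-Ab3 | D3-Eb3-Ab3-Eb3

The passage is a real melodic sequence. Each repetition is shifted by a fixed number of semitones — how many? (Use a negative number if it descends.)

Unit = 4 notes; the statements start on C4, G3, D3, moving down a 4th each time.
Counting half-steps from C4 to G3: -5.

-5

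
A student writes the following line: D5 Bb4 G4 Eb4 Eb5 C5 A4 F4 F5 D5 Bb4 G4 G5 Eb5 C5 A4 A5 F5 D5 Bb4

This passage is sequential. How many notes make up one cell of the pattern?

4

20 notes total. Splitting into 5 groups of 4:
D5 Bb4 G4 Eb4 | Eb5 C5 A4 F4 | F5 D5 Bb4 G4 | G5 Eb5 C5 A4 | A5 F5 D5 Bb4
That's a consistent up a 2nd shift per cell, and no other grouping gives one.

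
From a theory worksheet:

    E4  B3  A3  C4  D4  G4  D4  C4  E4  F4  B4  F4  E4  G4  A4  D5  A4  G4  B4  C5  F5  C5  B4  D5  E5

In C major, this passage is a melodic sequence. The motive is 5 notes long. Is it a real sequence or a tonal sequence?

Every note is diatonic to C major.
Cell 1 has +3 semitones from note 3 to 4, but cell 2 has +4 — the interval quality changes while the contour stays the same, which is the hallmark of a tonal sequence.

tonal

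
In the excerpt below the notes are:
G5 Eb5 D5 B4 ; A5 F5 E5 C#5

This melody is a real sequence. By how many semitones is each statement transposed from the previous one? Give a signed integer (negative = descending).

With a 4-note motive the entries are G5, A5, each up a 2nd from the previous.
Counting half-steps from G5 to A5: 2.

2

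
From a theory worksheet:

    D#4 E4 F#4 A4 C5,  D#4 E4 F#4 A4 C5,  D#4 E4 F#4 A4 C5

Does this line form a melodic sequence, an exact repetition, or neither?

Each 5-note cell is identical (D#4 E4 F#4 A4 C5), restated at the same pitch.

repetition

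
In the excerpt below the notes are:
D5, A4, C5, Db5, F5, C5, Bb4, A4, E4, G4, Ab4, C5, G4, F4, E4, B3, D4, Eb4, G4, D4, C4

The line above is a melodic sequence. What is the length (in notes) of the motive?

21 notes total. Splitting into 3 groups of 7:
D5 A4 C5 Db5 F5 C5 Bb4 | A4 E4 G4 Ab4 C5 G4 F4 | E4 B3 D4 Eb4 G4 D4 C4
Every group is a transposition down a 4th of the one before; no shorter unit works.

7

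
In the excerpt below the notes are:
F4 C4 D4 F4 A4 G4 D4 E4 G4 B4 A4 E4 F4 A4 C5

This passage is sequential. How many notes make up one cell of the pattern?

Try groups of 5 (3 cells in 15 notes):
F4 C4 D4 F4 A4 | G4 D4 E4 G4 B4 | A4 E4 F4 A4 C5
Every group is a transposition up a 2nd of the one before; no shorter unit works.

5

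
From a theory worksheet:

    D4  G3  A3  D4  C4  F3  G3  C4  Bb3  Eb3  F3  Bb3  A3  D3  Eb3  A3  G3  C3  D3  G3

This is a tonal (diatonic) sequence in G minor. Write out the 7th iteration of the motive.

Eb3 A2 Bb2 Eb3

With a 4-note motive the entries are D4, C4, Bb3, A3, G3, each down a 2nd from the previous.
Continuing the starts: F3 → Eb3.
From Eb3 the diatonic shape gives Eb3 A2 Bb2 Eb3.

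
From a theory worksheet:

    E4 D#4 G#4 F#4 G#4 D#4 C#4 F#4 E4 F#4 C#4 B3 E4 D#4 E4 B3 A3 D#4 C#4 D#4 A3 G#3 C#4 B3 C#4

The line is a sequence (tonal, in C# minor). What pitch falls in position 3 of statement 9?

The unit is 5 notes. Position-3 pitches of the 5 shown cells: G#4, F#4, E4, D#4, C#4.
Each moves down a 2nd. Continuing: B3 → A3 → G#3 → F#3.

F#3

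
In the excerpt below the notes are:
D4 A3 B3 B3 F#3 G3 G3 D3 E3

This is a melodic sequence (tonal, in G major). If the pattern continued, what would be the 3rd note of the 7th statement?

With 3-note cells, note 3 of each statement runs B3, G3, E3.
Extending down a 3rd: C3 → A2 → F#2 → D2.

D2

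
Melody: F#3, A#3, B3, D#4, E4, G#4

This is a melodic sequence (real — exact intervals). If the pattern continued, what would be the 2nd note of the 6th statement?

Grouping in 2s, the 2nd note of each cell is A#3, D#4, G#4.
Each moves up a 4th. Continuing: C#5 → F#5 → B5.

B5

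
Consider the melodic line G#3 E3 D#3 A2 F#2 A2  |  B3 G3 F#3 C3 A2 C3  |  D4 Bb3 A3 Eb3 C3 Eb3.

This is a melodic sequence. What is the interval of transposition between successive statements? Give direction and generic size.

With a 6-note motive the entries are G#3, B3, D4, each up a 3rd from the previous.
From G#3 to B3: up a 3rd.

up a 3rd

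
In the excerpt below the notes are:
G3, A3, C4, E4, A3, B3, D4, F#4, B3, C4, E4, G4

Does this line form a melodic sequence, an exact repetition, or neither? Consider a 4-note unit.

sequence

Each 4-note cell is the previous one transposed up a 2nd.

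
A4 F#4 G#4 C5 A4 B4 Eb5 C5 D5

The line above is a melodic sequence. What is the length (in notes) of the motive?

9 notes total. Splitting into 3 groups of 3:
A4 F#4 G#4 | C5 A4 B4 | Eb5 C5 D5
Each cell is the previous one up a 3rd — so the unit is 3 notes.

3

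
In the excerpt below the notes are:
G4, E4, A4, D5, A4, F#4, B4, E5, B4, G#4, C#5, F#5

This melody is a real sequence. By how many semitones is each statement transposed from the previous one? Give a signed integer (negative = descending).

Unit = 4 notes; the statements start on G4, A4, B4, moving up a 2nd each time.
G4 to A4 spans +2 semitones.

2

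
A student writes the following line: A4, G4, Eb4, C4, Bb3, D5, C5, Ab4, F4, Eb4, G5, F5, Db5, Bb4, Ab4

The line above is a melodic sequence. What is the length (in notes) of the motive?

5

Try groups of 5 (3 cells in 15 notes):
A4 G4 Eb4 C4 Bb3 | D5 C5 Ab4 F4 Eb4 | G5 F5 Db5 Bb4 Ab4
That's a consistent up a 4th shift per cell, and no other grouping gives one.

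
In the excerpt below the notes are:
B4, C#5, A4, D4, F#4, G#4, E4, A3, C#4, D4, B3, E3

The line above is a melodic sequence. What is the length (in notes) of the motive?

4

Try groups of 4 (3 cells in 12 notes):
B4 C#5 A4 D4 | F#4 G#4 E4 A3 | C#4 D4 B3 E3
That's a consistent down a 4th shift per cell, and no other grouping gives one.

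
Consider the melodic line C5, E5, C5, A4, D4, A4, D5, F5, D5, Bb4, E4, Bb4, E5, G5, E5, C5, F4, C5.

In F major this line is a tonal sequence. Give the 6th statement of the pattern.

The 6-note cells begin on C5, D5, E5 — each up a 2nd from the last.
Continuing the starts: F5 → G5 → A5.
From A5 the diatonic shape gives A5 C6 A5 F5 Bb4 F5.

A5 C6 A5 F5 Bb4 F5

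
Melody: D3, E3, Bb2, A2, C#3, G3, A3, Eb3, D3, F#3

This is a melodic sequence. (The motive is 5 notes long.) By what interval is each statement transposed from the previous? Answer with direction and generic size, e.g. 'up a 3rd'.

up a 4th

Taking 5-note groups, the heads are D3, G3: the pattern moves up a 4th.
D3 to G3 is up a 4th.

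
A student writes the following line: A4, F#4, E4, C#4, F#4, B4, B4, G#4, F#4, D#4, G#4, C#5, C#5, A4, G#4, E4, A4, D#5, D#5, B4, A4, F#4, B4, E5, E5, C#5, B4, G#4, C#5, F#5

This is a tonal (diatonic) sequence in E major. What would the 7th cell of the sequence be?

G#5 E5 D#5 B4 E5 A5

Taking 6-note groups, the heads are A4, B4, C#5, D#5, E5: the pattern moves up a 2nd.
Continuing the starts: F#5 → G#5.
So cell 7 is G#5 E5 D#5 B4 E5 A5.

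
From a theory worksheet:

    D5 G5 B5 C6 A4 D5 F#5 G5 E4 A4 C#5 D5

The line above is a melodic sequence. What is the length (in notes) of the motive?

4

There are 12 notes; a 4-note unit gives 3 cells:
D5 G5 B5 C6 | A4 D5 F#5 G5 | E4 A4 C#5 D5
Every group is a transposition down a 4th of the one before; no shorter unit works.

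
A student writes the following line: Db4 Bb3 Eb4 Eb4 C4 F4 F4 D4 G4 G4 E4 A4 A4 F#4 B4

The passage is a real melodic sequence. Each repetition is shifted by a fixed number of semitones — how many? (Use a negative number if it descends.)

The 3-note cells begin on Db4, Eb4, F4, G4, A4 — each up a 2nd from the last.
Db4 to Eb4 spans +2 semitones.

2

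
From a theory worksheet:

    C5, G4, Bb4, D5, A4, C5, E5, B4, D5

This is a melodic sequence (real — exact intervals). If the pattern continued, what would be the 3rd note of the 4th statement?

E5

Grouping in 3s, the 3rd note of each cell is Bb4, C5, D5.
From D5, up a 2nd gives E5.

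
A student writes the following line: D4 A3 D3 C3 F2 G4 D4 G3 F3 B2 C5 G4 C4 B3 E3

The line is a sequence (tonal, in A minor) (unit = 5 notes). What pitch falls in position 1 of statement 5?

B5

The unit is 5 notes. Position-1 pitches of the 3 shown cells: D4, G4, C5.
Extending up a 4th: F5 → B5.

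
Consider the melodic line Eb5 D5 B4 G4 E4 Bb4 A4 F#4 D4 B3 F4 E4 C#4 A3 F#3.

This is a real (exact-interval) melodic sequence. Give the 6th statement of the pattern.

D3 C#3 A#2 F#2 D#2

With a 5-note motive the entries are Eb5, Bb4, F4, each down a 4th from the previous.
Extending down a 4th: C4 → G3 → D3.
Statement 6 starts on D3 and keeps the same exact contour: D3 C#3 A#2 F#2 D#2.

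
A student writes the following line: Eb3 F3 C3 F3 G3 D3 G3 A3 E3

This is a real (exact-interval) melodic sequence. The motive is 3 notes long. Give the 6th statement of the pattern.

With a 3-note motive the entries are Eb3, F3, G3, each up a 2nd from the previous.
Extending up a 2nd: A3 → B3 → C#4.
From C#4 the exact shape gives C#4 D#4 A#3.

C#4 D#4 A#3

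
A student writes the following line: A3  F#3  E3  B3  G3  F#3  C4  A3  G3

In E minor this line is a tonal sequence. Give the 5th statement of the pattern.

E4 C4 B3

With a 3-note motive the entries are A3, B3, C4, each up a 2nd from the previous.
Extending up a 2nd: D4 → E4.
From E4 the diatonic shape gives E4 C4 B3.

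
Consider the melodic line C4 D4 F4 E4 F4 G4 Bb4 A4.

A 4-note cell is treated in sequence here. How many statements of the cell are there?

8 notes in groups of 4 gives 8/4 = 2 statements.
Starts: C4, F4 — each up a 4th.

2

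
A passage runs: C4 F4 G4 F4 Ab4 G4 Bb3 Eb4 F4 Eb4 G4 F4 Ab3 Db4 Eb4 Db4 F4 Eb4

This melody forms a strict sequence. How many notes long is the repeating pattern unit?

Try groups of 6 (3 cells in 18 notes):
C4 F4 G4 F4 Ab4 G4 | Bb3 Eb4 F4 Eb4 G4 F4 | Ab3 Db4 Eb4 Db4 F4 Eb4
That's a consistent down a 2nd shift per cell, and no other grouping gives one.

6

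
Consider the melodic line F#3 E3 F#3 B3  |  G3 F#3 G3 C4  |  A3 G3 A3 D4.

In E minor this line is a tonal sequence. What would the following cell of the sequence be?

B3 A3 B3 E4

Unit = 4 notes; the statements start on F#3, G3, A3, moving up a 2nd each time.
So cell 4 is B3 A3 B3 E4.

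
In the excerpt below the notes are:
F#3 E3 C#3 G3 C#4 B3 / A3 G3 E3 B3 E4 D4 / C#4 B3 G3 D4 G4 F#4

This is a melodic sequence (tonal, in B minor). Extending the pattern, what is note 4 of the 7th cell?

E5

With 6-note cells, note 4 of each statement runs G3, B3, D4.
Carrying that up a 3rd forward: F#4 → A4 → C#5 → E5.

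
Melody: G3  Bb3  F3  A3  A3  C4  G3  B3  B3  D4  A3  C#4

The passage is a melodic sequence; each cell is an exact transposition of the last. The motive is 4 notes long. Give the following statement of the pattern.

Taking 4-note groups, the heads are G3, A3, B3: the pattern moves up a 2nd.
So cell 4 is C#4 E4 B3 D#4.

C#4 E4 B3 D#4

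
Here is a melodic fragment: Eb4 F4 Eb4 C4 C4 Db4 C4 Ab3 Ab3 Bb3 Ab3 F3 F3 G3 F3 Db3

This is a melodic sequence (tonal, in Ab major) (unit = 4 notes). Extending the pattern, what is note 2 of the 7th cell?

The unit is 4 notes. Position-2 pitches of the 4 shown cells: F4, Db4, Bb3, G3.
Each moves down a 3rd. Continuing: Eb3 → C3 → Ab2.

Ab2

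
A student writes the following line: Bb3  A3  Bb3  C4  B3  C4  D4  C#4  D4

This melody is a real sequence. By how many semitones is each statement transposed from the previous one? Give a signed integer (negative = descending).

2

Taking 3-note groups, the heads are Bb3, C4, D4: the pattern moves up a 2nd.
Counting half-steps from Bb3 to C4: 2.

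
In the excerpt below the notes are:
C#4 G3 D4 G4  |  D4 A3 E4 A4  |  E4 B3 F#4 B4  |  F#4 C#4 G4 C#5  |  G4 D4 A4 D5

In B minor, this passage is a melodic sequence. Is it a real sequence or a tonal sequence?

Every note is diatonic to B minor.
Cell 1 has -6 semitones from note 1 to 2, but cell 2 has -5 — the interval quality changes while the contour stays the same, which is the hallmark of a tonal sequence.

tonal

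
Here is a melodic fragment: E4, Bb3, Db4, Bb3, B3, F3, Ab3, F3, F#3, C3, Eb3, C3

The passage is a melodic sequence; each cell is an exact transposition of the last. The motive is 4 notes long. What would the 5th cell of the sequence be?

G#2 D2 F2 D2

Taking 4-note groups, the heads are E4, B3, F#3: the pattern moves down a 4th.
Extending down a 4th: C#3 → G#2.
Statement 5 starts on G#2 and keeps the same exact contour: G#2 D2 F2 D2.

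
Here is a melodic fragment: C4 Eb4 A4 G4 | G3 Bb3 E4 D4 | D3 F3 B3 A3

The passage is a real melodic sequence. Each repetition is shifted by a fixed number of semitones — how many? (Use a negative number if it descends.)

-5

Taking 4-note groups, the heads are C4, G3, D3: the pattern moves down a 4th.
C4→G3 is 55 − 60 = -5 semitones.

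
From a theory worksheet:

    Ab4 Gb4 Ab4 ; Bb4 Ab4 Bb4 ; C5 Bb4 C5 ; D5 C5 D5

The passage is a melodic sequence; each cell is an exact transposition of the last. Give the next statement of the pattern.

E5 D5 E5

The 3-note cells begin on Ab4, Bb4, C5, D5 — each up a 2nd from the last.
From E5 the exact shape gives E5 D5 E5.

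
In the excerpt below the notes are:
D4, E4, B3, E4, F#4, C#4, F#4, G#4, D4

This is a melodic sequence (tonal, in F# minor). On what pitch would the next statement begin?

G#4

With a 3-note motive the entries are D4, E4, F#4, each up a 2nd from the previous.
One more step up a 2nd gives G#4.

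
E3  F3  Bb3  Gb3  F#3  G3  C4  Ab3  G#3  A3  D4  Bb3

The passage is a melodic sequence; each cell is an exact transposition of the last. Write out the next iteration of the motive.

The 4-note cells begin on E3, F#3, G#3 — each up a 2nd from the last.
So cell 4 is A#3 B3 E4 C4.

A#3 B3 E4 C4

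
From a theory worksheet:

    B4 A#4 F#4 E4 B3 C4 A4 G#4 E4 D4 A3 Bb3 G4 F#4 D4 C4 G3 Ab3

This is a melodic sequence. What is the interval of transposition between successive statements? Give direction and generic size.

down a 2nd

With a 6-note motive the entries are B4, A4, G4, each down a 2nd from the previous.
From B4 to A4: down a 2nd.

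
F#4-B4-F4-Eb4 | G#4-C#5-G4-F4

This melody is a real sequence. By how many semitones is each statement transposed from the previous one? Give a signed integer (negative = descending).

2

Taking 4-note groups, the heads are F#4, G#4: the pattern moves up a 2nd.
Counting half-steps from F#4 to G#4: 2.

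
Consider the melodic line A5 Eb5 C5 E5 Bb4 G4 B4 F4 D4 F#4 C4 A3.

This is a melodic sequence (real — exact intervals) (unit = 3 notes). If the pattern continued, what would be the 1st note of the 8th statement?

A#2

With 3-note cells, note 1 of each statement runs A5, E5, B4, F#4.
Extending down a 4th: C#4 → G#3 → D#3 → A#2.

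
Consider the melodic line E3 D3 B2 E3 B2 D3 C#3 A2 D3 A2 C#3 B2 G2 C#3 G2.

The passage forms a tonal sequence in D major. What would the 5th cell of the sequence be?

A2 G2 E2 A2 E2

With a 5-note motive the entries are E3, D3, C#3, each down a 2nd from the previous.
Continuing the starts: B2 → A2.
Statement 5 starts on A2 and keeps the same diatonic contour: A2 G2 E2 A2 E2.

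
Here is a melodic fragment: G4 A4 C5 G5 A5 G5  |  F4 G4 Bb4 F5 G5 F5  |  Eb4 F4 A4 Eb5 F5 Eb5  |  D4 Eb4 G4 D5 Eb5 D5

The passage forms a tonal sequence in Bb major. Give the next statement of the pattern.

C4 D4 F4 C5 D5 C5

With a 6-note motive the entries are G4, F4, Eb4, D4, each down a 2nd from the previous.
So cell 5 is C4 D4 F4 C5 D5 C5.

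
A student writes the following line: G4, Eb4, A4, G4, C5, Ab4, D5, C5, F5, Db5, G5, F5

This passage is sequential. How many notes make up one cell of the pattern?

12 notes total. Splitting into 3 groups of 4:
G4 Eb4 A4 G4 | C5 Ab4 D5 C5 | F5 Db5 G5 F5
Every group is a transposition up a 4th of the one before; no shorter unit works.

4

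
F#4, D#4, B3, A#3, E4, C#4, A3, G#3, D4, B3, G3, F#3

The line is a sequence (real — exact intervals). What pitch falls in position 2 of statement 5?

G3

Grouping in 4s, the 2nd note of each cell is D#4, C#4, B3.
Extending down a 2nd: A3 → G3.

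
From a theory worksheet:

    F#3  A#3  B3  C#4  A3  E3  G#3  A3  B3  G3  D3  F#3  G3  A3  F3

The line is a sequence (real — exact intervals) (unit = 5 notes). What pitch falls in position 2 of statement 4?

Grouping in 5s, the 2nd note of each cell is A#3, G#3, F#3.
Each moves down a 2nd; the next is E3.

E3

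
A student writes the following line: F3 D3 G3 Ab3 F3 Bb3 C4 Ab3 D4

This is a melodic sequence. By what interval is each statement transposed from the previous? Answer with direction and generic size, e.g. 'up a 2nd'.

Taking 3-note groups, the heads are F3, Ab3, C4: the pattern moves up a 3rd.
F3 to Ab3 is up a 3rd.

up a 3rd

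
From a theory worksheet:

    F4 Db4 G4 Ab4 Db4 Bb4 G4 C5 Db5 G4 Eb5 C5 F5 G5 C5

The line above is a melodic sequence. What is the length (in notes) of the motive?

Try groups of 5 (3 cells in 15 notes):
F4 Db4 G4 Ab4 Db4 | Bb4 G4 C5 Db5 G4 | Eb5 C5 F5 G5 C5
That's a consistent up a 4th shift per cell, and no other grouping gives one.

5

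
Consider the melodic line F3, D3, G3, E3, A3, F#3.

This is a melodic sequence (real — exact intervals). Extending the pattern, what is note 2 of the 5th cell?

Grouping in 2s, the 2nd note of each cell is D3, E3, F#3.
Carrying that up a 2nd forward: G#3 → A#3.

A#3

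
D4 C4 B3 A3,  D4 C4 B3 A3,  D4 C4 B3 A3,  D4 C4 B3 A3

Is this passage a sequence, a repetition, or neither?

Each 4-note cell is identical (D4 C4 B3 A3), restated at the same pitch.

repetition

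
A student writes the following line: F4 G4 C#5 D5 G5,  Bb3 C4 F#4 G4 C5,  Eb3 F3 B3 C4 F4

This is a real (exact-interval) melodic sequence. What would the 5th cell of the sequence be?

Db2 Eb2 A2 Bb2 Eb3

The 5-note cells begin on F4, Bb3, Eb3 — each down a 5th from the last.
Extending down a 5th: Ab2 → Db2.
Statement 5 starts on Db2 and keeps the same exact contour: Db2 Eb2 A2 Bb2 Eb3.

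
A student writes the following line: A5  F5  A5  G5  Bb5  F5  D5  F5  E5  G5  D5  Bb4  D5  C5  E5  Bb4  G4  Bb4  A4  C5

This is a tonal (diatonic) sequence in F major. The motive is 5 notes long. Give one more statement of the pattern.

G4 E4 G4 F4 A4

Unit = 5 notes; the statements start on A5, F5, D5, Bb4, moving down a 3rd each time.
Statement 5 starts on G4 and keeps the same diatonic contour: G4 E4 G4 F4 A4.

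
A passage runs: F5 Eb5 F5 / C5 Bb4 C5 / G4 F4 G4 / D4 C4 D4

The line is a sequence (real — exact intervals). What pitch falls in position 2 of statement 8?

E2

With 3-note cells, note 2 of each statement runs Eb5, Bb4, F4, C4.
Extending down a 4th: G3 → D3 → A2 → E2.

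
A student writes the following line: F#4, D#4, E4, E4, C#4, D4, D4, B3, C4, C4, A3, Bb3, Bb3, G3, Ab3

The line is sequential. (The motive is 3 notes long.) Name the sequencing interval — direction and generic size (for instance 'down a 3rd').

down a 2nd

The 3-note cells begin on F#4, E4, D4, C4, Bb3 — each down a 2nd from the last.
From F#4 to E4: down a 2nd.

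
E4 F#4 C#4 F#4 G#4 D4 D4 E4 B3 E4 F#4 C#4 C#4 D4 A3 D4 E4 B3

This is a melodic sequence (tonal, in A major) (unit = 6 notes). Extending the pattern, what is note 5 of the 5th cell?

C#4

Grouping in 6s, the 5th note of each cell is G#4, F#4, E4.
Each moves down a 2nd. Continuing: D4 → C#4.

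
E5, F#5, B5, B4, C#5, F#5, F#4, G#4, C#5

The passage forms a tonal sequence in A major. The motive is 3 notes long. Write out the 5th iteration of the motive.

The 3-note cells begin on E5, B4, F#4 — each down a 4th from the last.
Continuing the starts: C#4 → G#3.
From G#3 the diatonic shape gives G#3 A3 D4.

G#3 A3 D4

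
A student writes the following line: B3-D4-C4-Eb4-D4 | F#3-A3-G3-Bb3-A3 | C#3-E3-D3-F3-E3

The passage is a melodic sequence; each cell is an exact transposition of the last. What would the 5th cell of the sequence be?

Taking 5-note groups, the heads are B3, F#3, C#3: the pattern moves down a 4th.
Extending down a 4th: G#2 → D#2.
So cell 5 is D#2 F#2 E2 G2 F#2.

D#2 F#2 E2 G2 F#2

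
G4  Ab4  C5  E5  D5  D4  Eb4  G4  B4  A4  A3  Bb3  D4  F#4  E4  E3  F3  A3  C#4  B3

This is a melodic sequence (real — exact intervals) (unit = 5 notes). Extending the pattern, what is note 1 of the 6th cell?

With 5-note cells, note 1 of each statement runs G4, D4, A3, E3.
Each moves down a 4th. Continuing: B2 → F#2.

F#2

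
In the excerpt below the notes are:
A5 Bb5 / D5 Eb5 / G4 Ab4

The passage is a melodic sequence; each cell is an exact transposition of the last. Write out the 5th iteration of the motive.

Unit = 2 notes; the statements start on A5, D5, G4, moving down a 5th each time.
Carrying on: C4 → F3.
From F3 the exact shape gives F3 Gb3.

F3 Gb3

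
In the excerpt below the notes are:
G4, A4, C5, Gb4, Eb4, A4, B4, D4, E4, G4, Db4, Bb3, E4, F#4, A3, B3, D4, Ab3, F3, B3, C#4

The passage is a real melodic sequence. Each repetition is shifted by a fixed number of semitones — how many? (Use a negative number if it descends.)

The 7-note cells begin on G4, D4, A3 — each down a 4th from the last.
Counting half-steps from G4 to D4: -5.

-5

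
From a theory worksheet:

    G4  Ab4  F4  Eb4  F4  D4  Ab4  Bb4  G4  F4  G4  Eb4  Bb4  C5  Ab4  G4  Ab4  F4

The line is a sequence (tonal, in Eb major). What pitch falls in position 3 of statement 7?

With 6-note cells, note 3 of each statement runs F4, G4, Ab4.
Each moves up a 2nd. Continuing: Bb4 → C5 → D5 → Eb5.

Eb5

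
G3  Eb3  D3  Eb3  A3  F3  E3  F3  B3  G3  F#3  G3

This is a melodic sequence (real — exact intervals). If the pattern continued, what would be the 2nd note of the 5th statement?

B3

Grouping in 4s, the 2nd note of each cell is Eb3, F3, G3.
Extending up a 2nd: A3 → B3.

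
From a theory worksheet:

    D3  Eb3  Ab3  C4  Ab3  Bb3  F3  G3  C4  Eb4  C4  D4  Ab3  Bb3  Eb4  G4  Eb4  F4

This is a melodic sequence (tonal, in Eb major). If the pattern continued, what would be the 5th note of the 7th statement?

F5

With 6-note cells, note 5 of each statement runs Ab3, C4, Eb4.
Each moves up a 3rd. Continuing: G4 → Bb4 → D5 → F5.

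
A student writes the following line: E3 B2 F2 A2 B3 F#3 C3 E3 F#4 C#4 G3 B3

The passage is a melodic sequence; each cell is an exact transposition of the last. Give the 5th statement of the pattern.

The 4-note cells begin on E3, B3, F#4 — each up a 5th from the last.
Extending up a 5th: C#5 → G#5.
So cell 5 is G#5 D#5 A4 C#5.

G#5 D#5 A4 C#5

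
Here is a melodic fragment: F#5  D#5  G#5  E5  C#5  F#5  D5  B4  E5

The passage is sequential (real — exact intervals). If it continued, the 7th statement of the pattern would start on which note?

Taking 3-note groups, the heads are F#5, E5, D5: the pattern moves down a 2nd.
Continuing: C5 → Bb4 → Ab4 → Gb4. Statement 7 starts on Gb4.

Gb4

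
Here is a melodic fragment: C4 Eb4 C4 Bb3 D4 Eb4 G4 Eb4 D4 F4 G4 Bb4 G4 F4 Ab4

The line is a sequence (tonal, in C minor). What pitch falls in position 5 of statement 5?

Grouping in 5s, the 5th note of each cell is D4, F4, Ab4.
Carrying that up a 3rd forward: C5 → Eb5.

Eb5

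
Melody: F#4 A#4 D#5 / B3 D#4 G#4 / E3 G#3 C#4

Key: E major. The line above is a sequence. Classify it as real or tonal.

real

Each cell has the same semitone pattern (4, 5) — intervals are preserved exactly.
And A#4 lies outside E major, so the sequence is real rather than tonal.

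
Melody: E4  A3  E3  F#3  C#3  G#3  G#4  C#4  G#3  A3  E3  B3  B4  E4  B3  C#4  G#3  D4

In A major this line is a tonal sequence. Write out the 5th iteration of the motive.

The 6-note cells begin on E4, G#4, B4 — each up a 3rd from the last.
Carrying on: D5 → F#5.
From F#5 the diatonic shape gives F#5 B4 F#4 G#4 D4 A4.

F#5 B4 F#4 G#4 D4 A4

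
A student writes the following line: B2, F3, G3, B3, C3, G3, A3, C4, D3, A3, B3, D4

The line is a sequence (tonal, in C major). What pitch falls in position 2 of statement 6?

D4

The unit is 4 notes. Position-2 pitches of the 3 shown cells: F3, G3, A3.
Extending up a 2nd: B3 → C4 → D4.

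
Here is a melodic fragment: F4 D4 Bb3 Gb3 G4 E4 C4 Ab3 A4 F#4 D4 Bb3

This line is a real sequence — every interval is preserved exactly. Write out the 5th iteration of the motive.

Taking 4-note groups, the heads are F4, G4, A4: the pattern moves up a 2nd.
Carrying on: B4 → C#5.
Statement 5 starts on C#5 and keeps the same exact contour: C#5 A#4 F#4 D4.

C#5 A#4 F#4 D4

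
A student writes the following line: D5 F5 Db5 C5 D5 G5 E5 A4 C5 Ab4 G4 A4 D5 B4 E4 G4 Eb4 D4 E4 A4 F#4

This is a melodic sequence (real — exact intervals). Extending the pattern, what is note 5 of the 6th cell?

Grouping in 7s, the 5th note of each cell is D5, A4, E4.
Carrying that down a 4th forward: B3 → F#3 → C#3.

C#3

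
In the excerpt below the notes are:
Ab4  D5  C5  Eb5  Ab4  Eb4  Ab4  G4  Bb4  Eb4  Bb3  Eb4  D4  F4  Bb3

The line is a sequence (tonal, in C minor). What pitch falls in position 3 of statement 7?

F2

The unit is 5 notes. Position-3 pitches of the 3 shown cells: C5, G4, D4.
Carrying that down a 4th forward: Ab3 → Eb3 → Bb2 → F2.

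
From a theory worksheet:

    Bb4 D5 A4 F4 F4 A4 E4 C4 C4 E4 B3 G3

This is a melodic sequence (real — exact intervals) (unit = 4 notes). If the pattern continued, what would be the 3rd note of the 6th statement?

The unit is 4 notes. Position-3 pitches of the 3 shown cells: A4, E4, B3.
Carrying that down a 4th forward: F#3 → C#3 → G#2.

G#2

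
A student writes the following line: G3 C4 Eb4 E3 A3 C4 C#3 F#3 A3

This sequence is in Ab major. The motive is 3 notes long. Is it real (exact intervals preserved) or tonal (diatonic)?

real

Each cell has the same semitone pattern (5, 3) — intervals are preserved exactly.
And E3 lies outside Ab major, so the sequence is real rather than tonal.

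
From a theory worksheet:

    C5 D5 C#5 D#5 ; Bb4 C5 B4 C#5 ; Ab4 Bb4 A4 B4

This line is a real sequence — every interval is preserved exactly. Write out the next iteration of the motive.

Gb4 Ab4 G4 A4

Unit = 4 notes; the statements start on C5, Bb4, Ab4, moving down a 2nd each time.
So cell 4 is Gb4 Ab4 G4 A4.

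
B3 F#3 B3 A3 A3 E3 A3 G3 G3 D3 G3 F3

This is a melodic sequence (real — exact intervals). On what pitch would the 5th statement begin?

Taking 4-note groups, the heads are B3, A3, G3: the pattern moves down a 2nd.
Extending the heads down a 2nd: F3 → Eb3.

Eb3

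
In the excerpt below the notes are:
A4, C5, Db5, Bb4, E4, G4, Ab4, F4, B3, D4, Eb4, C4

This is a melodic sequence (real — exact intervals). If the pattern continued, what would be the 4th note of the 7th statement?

E2

The unit is 4 notes. Position-4 pitches of the 3 shown cells: Bb4, F4, C4.
Each moves down a 4th. Continuing: G3 → D3 → A2 → E2.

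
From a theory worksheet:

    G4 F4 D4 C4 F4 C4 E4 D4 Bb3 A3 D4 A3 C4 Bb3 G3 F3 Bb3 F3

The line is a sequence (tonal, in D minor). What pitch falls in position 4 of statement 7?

With 6-note cells, note 4 of each statement runs C4, A3, F3.
Extending down a 3rd: D3 → Bb2 → G2 → E2.

E2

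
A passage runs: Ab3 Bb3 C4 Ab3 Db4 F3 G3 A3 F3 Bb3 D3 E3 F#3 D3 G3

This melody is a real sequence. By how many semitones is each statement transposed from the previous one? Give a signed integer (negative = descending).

Taking 5-note groups, the heads are Ab3, F3, D3: the pattern moves down a 3rd.
Counting half-steps from Ab3 to F3: -3.

-3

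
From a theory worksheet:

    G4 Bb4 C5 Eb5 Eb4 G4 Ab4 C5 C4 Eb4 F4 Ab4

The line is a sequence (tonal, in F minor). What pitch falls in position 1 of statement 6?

With 4-note cells, note 1 of each statement runs G4, Eb4, C4.
Extending down a 3rd: Ab3 → F3 → Db3.

Db3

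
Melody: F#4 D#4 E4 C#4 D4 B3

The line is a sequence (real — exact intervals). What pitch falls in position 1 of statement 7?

The unit is 2 notes. Position-1 pitches of the 3 shown cells: F#4, E4, D4.
Each moves down a 2nd. Continuing: C4 → Bb3 → Ab3 → Gb3.

Gb3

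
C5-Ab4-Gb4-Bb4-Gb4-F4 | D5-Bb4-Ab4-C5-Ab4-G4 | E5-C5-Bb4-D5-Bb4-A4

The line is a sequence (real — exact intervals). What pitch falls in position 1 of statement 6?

A#5

Grouping in 6s, the 1st note of each cell is C5, D5, E5.
Extending up a 2nd: F#5 → G#5 → A#5.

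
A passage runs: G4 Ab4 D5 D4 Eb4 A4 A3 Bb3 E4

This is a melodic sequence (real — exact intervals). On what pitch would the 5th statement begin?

B2

The 3-note cells begin on G4, D4, A3 — each down a 4th from the last.
Continuing: E3 → B2. Statement 5 starts on B2.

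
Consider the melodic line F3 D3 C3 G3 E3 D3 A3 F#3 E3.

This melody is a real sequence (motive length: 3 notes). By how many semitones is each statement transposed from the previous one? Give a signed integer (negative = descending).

2

The 3-note cells begin on F3, G3, A3 — each up a 2nd from the last.
F3 to G3 spans +2 semitones.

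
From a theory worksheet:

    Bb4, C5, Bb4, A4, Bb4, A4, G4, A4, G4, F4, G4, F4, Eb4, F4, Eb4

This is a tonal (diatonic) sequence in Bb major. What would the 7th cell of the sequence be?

Taking 3-note groups, the heads are Bb4, A4, G4, F4, Eb4: the pattern moves down a 2nd.
Carrying on: D4 → C4.
From C4 the diatonic shape gives C4 D4 C4.

C4 D4 C4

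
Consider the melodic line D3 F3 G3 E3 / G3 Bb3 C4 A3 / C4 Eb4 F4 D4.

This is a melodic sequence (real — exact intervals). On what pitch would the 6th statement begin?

Taking 4-note groups, the heads are D3, G3, C4: the pattern moves up a 4th.
Extending the heads up a 4th: F4 → Bb4 → Eb5.

Eb5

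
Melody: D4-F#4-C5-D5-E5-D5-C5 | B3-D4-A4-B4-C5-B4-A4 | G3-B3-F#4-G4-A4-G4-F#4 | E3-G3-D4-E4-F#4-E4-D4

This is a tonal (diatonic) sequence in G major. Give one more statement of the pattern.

C3 E3 B3 C4 D4 C4 B3

With a 7-note motive the entries are D4, B3, G3, E3, each down a 3rd from the previous.
From C3 the diatonic shape gives C3 E3 B3 C4 D4 C4 B3.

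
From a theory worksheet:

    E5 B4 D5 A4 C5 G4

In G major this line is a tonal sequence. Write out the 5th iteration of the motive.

Unit = 2 notes; the statements start on E5, D5, C5, moving down a 2nd each time.
Carrying on: B4 → A4.
Statement 5 starts on A4 and keeps the same diatonic contour: A4 E4.

A4 E4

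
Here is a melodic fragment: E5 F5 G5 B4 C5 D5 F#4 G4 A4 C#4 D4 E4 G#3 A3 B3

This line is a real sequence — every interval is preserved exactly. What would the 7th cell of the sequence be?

A#2 B2 C#3

Unit = 3 notes; the statements start on E5, B4, F#4, C#4, G#3, moving down a 4th each time.
Carrying on: D#3 → A#2.
From A#2 the exact shape gives A#2 B2 C#3.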